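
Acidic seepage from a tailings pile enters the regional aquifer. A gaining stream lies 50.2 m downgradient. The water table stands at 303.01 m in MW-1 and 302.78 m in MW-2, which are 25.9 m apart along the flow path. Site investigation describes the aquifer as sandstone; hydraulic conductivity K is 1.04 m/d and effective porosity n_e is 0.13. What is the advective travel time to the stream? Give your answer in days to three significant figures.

Hydraulic gradient i = (303.01 − 302.78) / 25.9 = 0.23 / 25.9 = 0.008880
Darcy flux q = K·i = 1.04 × 0.008880 = 0.009236 m/d
v_s = q/n_e = 0.009236/0.13 = 0.07104 m/d
t = L / v = 50.2 / 0.07104 = 706.6 d

707 days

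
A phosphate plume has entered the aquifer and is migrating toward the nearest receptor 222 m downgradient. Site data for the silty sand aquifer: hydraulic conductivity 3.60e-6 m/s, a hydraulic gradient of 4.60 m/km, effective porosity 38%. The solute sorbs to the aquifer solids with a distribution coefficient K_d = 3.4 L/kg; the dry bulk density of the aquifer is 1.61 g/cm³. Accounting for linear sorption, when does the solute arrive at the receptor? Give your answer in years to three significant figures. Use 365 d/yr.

K = 3.60e-6 m/s × 86400 s/d = 0.3110 m/d
q = Ki = 0.3110 × 0.0046 = 0.001431 m/d
v_s = q/n_e = 0.001431/0.38 = 0.003765 m/d
Retardation R = 1 + ρ_b·K_d/n = 1 + 1.61×3.4/0.38 = 15.41
Contaminant velocity v_c = v/R = 0.003765/15.41 = 2.444e-4 m/d
t = L/v_c = 222/2.444e-4 = 908300 d
   = 908300/365 = 2490 yr

2490 years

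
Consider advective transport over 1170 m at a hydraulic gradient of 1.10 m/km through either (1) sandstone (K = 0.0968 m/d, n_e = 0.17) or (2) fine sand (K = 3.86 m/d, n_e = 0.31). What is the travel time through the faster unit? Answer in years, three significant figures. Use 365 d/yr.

Unit 1 (sandstone): v = 0.0968×0.0011/0.17 = 6.264e-4 m/d, t = 1170/6.264e-4 = 1.868e6 d
Unit 2 (fine sand): v = 3.86×0.0011/0.31 = 0.01370 m/d, t = 1170/0.01370 = 85420 d
Faster: 85420 d / 365 = 234 yr

234 years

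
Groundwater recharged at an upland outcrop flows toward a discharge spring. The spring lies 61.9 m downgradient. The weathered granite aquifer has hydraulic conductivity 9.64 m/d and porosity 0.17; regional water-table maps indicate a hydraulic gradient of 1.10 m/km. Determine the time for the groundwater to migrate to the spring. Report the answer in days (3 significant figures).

Darcy flux q = K·i = 9.64 × 0.0011 = 0.01060 m/d
v = Ki/n = 9.64·0.0011/0.17 = 0.06238 m/d
t = L / v = 61.9 / 0.06238 = 992.4 d

992 days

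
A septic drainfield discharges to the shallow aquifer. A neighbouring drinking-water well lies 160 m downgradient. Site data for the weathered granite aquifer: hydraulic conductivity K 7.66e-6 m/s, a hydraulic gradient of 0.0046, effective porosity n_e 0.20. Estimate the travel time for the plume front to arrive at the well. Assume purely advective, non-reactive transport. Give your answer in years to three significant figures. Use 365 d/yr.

28.8 years

K = 7.66e-6 m/s × 86400 s/d = 0.6618 m/d
Darcy flux q = K·i = 0.6618 × 0.0046 = 0.003044 m/d
v = Ki/n = 0.6618·0.0046/0.20 = 0.01522 m/d
t = L / v = 160 / 0.01522 = 10510 d
   = 10510 / 365 = 28.8 yr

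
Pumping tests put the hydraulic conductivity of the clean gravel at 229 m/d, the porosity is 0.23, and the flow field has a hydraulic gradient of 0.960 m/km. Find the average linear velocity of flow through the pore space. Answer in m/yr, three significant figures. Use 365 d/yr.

349 m/yr

q = Ki = 229 × 9.6e-4 = 0.2198 m/d
Seepage velocity v = q / n = 0.2198 / 0.23 = 0.9558 m/d
   = 0.9558 × 365 = 349 m/yr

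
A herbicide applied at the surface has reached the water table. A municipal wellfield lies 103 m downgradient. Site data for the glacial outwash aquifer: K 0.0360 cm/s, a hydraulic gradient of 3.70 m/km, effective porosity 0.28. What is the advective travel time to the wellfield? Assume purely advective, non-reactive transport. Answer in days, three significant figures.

K = 0.0360 cm/s × 864 = 31.10 m/d
Darcy flux q = K·i = 31.10 × 0.0037 = 0.1151 m/d
v_s = q/n_e = 0.1151/0.28 = 0.4110 m/d
t = L / v = 103 / 0.4110 = 250.6 d

251 days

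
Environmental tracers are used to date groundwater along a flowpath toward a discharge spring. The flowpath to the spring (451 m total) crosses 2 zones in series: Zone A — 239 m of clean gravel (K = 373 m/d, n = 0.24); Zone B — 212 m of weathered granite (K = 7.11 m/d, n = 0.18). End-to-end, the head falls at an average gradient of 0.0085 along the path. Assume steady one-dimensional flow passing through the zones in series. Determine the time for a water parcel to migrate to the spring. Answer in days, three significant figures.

For zones in series the flux q is common to all zones; the equivalent conductivity is the harmonic (thickness-weighted) mean, K_eq = L_total / Σ(L_j/K_j).
Σ(L/K) = 239/373 + 212/7.11 = 0.6408 + 29.82 = 30.46 d
K_eq = L_total / Σ(L/K) = 451 / 30.46 = 14.81 m/d
q = K_eq · i = 14.81 × 0.0085 = 0.1259 m/d (same in every zone)
Zone A: v = q/n = 0.1259/0.24 = 0.5244 m/d → t_A = 239/0.5244 = 455.7 d
Zone B: v = q/n = 0.1259/0.18 = 0.6992 m/d → t_B = 212/0.6992 = 303.2 d
Total t = 455.7 + 303.2 = 758.9 d

759 days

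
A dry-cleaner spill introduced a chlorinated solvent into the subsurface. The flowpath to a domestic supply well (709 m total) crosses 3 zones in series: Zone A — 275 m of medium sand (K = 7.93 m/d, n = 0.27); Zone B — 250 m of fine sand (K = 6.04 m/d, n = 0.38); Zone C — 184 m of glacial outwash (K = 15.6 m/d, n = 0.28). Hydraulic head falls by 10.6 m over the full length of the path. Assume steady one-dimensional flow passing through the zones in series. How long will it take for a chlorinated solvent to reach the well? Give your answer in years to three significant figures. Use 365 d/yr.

5.01 years

Steady 1-D flow in series ⇒ the Darcy flux q is identical in every zone and the zone head losses add (resistances L/K in series).
Σ(L/K) = 275/7.93 + 250/6.04 + 184/15.6 = 34.68 + 41.39 + 11.79 = 87.86 d
q = ΔH / Σ(L/K) = 10.6 / 87.86 = 0.1206 m/d (same in every zone)
Zone A: v = q/n = 0.1206/0.27 = 0.4468 m/d → t_A = 275/0.4468 = 615.5 d
Zone B: v = q/n = 0.1206/0.38 = 0.3175 m/d → t_B = 250/0.3175 = 787.5 d
Zone C: v = q/n = 0.1206/0.28 = 0.4309 m/d → t_C = 184/0.4309 = 427.1 d
Total t = 615.5 + 787.5 + 427.1 = 1830 d
   = 1830 / 365 = 5.01 yr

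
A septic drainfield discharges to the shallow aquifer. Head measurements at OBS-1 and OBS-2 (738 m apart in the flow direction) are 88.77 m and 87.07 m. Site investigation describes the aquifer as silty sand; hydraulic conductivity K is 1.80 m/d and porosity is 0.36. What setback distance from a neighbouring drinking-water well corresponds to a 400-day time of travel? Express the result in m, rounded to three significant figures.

Hydraulic gradient i = (88.77 − 87.07) / 738 = 1.70 / 738 = 0.002304
Specific discharge q = 1.80 × 0.002304 = 0.004146 m/d
Seepage velocity v = q / n = 0.004146 / 0.36 = 0.01152 m/d
L = v × T = 0.01152 × 400 = 4.607 m

4.61 m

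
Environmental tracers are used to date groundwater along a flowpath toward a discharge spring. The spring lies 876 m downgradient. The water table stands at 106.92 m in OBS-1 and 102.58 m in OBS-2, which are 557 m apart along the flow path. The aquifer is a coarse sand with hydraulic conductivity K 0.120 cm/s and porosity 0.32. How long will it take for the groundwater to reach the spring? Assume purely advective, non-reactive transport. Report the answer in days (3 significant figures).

Hydraulic gradient i = (106.92 − 102.58) / 557 = 4.34 / 557 = 0.007792
K = 0.120 cm/s × 864 = 103.7 m/d
Darcy flux q = K·i = 103.7 × 0.007792 = 0.8078 m/d
Average linear velocity = 0.8078 / 0.32 = 2.525 m/d
t = L / v = 876 / 2.525 = 347.0 d

347 days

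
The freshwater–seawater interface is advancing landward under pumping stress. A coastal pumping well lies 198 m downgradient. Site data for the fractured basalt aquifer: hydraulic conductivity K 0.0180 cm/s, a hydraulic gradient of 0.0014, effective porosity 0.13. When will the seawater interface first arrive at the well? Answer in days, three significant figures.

1180 days

K = 0.0180 cm/s × 864 = 15.55 m/d
Specific discharge q = 15.55 × 0.0014 = 0.02177 m/d
Average linear velocity = 0.02177 / 0.13 = 0.1675 m/d
t = L / v = 198 / 0.1675 = 1182 d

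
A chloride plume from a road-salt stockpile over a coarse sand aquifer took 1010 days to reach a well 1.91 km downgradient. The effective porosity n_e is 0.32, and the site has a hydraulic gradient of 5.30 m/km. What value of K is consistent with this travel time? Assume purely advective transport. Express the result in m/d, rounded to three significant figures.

114 m/d

L = 1.91 km = 1910 m
v = L / t = 1910 / 1010 = 1.891 m/d
K = v · n / i = 1.891 × 0.32 / 0.0053 = 114 m/d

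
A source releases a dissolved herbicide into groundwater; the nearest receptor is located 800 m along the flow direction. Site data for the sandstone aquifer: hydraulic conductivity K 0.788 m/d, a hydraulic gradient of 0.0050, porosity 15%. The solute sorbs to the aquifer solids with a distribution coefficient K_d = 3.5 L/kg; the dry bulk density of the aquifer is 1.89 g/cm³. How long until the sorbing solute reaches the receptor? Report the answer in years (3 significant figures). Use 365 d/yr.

3760 years

Darcy flux q = K·i = 0.788 × 0.0050 = 0.003940 m/d
v_s = q/n_e = 0.003940/0.15 = 0.02627 m/d
Retardation R = 1 + ρ_b·K_d/n = 1 + 1.89×3.5/0.15 = 45.10
Contaminant velocity v_c = v/R = 0.02627/45.10 = 5.824e-4 m/d
t = L/v_c = 800/5.824e-4 = 1.374e6 d
   = 1.374e6/365 = 3760 yr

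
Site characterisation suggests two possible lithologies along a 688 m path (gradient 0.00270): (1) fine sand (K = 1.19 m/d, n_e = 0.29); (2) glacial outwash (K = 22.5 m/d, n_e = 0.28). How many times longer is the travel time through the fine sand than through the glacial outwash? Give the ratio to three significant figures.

19.6

Unit 1 (fine sand): v = 1.19×0.0027/0.29 = 0.01108 m/d, t = 688/0.01108 = 62100 d
Unit 2 (glacial outwash): v = 22.5×0.0027/0.28 = 0.2170 m/d, t = 688/0.2170 = 3171 d
t(fine sand) / t(glacial outwash) = 62100/3171 = 19.6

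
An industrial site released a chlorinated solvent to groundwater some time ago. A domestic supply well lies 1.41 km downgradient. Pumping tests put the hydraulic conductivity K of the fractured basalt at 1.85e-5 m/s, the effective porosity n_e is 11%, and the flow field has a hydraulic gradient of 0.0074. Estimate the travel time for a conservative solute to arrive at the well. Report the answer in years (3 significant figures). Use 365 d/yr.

35.9 years

K = 1.85e-5 m/s × 86400 s/d = 1.598 m/d
Specific discharge q = 1.598 × 0.0074 = 0.01183 m/d
Average linear velocity = 0.01183 / 0.11 = 0.1075 m/d
L = 1.41 km = 1410 m
t = L / v = 1410 / 0.1075 = 13110 d
   = 13110 / 365 = 35.9 yr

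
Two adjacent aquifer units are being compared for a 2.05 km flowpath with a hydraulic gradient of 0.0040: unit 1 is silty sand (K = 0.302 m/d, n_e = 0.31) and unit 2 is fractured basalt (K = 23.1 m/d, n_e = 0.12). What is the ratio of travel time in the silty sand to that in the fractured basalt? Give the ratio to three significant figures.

198

Unit 1 (silty sand): v = 0.302×0.0040/0.31 = 0.003897 m/d, t = 2050/0.003897 = 526100 d
Unit 2 (fractured basalt): v = 23.1×0.0040/0.12 = 0.7700 m/d, t = 2050/0.7700 = 2662 d
t(silty sand) / t(fractured basalt) = 526100/2662 = 198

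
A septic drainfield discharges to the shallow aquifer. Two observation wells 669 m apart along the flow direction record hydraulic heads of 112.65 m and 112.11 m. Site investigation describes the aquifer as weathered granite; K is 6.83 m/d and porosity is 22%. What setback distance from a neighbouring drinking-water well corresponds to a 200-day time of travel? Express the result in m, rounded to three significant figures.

Hydraulic gradient i = (112.65 − 112.11) / 669 = 0.54 / 669 = 8.072e-4
Specific discharge q = 6.83 × 8.072e-4 = 0.005513 m/d
Seepage velocity v = q / n = 0.005513 / 0.22 = 0.02506 m/d
L = v × T = 0.02506 × 200 = 5.012 m

5.01 m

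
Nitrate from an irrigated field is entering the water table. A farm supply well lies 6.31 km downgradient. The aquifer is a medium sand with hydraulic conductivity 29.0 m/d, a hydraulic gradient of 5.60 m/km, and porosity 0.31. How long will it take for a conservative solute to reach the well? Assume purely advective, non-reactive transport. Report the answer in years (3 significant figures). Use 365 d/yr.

q = Ki = 29.0 × 0.0056 = 0.1624 m/d
v_s = q/n_e = 0.1624/0.31 = 0.5239 m/d
L = 6.31 km = 6310 m
t = L / v = 6310 / 0.5239 = 12040 d
   = 12040 / 365 = 33.0 yr

33.0 years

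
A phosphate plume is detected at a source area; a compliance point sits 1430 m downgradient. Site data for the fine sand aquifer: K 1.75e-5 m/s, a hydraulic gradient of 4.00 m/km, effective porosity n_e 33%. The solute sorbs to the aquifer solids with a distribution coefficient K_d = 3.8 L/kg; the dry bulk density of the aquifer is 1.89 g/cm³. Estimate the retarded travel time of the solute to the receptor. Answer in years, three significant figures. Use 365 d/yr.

4870 years

K = 1.75e-5 m/s × 86400 s/d = 1.512 m/d
Specific discharge q = 1.512 × 0.0040 = 0.006048 m/d
v_s = q/n_e = 0.006048/0.33 = 0.01833 m/d
Retardation R = 1 + ρ_b·K_d/n = 1 + 1.89×3.8/0.33 = 22.76
Contaminant velocity v_c = v/R = 0.01833/22.76 = 8.051e-4 m/d
t = L/v_c = 1430/8.051e-4 = 1.776e6 d
   = 1.776e6/365 = 4870 yr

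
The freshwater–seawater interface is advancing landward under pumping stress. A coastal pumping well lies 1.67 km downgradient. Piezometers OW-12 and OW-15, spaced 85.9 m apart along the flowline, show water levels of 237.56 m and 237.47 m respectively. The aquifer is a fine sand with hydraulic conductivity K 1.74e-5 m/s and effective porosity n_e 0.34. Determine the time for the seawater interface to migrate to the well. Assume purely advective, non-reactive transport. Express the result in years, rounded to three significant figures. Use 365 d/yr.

988 years

Hydraulic gradient i = (237.56 − 237.47) / 85.9 = 0.09 / 85.9 = 0.001048
K = 1.74e-5 m/s × 86400 s/d = 1.503 m/d
Darcy flux q = K·i = 1.503 × 0.001048 = 0.001575 m/d
v_s = q/n_e = 0.001575/0.34 = 0.004633 m/d
L = 1.67 km = 1670 m
t = L / v = 1670 / 0.004633 = 360500 d
   = 360500 / 365 = 988 yr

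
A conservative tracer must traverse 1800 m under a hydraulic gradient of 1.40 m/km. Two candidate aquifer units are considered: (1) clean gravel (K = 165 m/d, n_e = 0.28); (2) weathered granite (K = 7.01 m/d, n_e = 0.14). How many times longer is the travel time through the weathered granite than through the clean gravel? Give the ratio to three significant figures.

11.8

Unit 1 (clean gravel): v = 165×0.0014/0.28 = 0.8250 m/d, t = 1800/0.8250 = 2182 d
Unit 2 (weathered granite): v = 7.01×0.0014/0.14 = 0.07010 m/d, t = 1800/0.07010 = 25680 d
t(weathered granite) / t(clean gravel) = 25680/2182 = 11.8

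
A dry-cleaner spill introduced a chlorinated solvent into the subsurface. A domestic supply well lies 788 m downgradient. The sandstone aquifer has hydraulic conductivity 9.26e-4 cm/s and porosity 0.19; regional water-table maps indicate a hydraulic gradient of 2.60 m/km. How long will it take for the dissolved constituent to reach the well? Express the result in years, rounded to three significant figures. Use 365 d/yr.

197 years

K = 9.26e-4 cm/s × 864 = 0.8001 m/d
Specific discharge q = 0.8001 × 0.0026 = 0.002080 m/d
Seepage velocity v = q / n = 0.002080 / 0.19 = 0.01095 m/d
t = L / v = 788 / 0.01095 = 71980 d
   = 71980 / 365 = 197 yr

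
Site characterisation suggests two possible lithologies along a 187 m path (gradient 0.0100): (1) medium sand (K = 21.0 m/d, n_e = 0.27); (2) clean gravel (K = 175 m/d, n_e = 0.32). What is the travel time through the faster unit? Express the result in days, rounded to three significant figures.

Unit 1 (medium sand): v = 21.0×0.010/0.27 = 0.7778 m/d, t = 187/0.7778 = 240.4 d
Unit 2 (clean gravel): v = 175×0.010/0.32 = 5.469 m/d, t = 187/5.469 = 34.19 d
Faster unit: t = 34.2 d

34.2 days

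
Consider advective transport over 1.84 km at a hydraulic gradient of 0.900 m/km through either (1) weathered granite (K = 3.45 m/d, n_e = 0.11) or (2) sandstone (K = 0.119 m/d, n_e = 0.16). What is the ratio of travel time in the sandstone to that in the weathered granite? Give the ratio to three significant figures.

Unit 1 (weathered granite): v = 3.45×9.0e-4/0.11 = 0.02823 m/d, t = 1840/0.02823 = 65190 d
Unit 2 (sandstone): v = 0.119×9.0e-4/0.16 = 6.694e-4 m/d, t = 1840/6.694e-4 = 2.749e6 d
t(sandstone) / t(weathered granite) = 2.749e6/65190 = 42.2

42.2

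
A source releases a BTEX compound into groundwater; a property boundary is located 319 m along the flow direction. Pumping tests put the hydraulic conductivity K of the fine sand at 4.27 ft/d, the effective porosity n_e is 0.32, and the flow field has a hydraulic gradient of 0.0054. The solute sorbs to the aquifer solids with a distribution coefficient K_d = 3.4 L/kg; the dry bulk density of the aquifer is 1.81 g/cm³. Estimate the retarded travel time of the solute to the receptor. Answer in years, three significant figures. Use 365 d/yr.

K = 4.27 ft/d × 0.3048 = 1.301 m/d
Darcy flux q = K·i = 1.301 × 0.0054 = 0.007028 m/d
v = Ki/n = 1.301·0.0054/0.32 = 0.02196 m/d
Retardation R = 1 + ρ_b·K_d/n = 1 + 1.81×3.4/0.32 = 20.23
Contaminant velocity v_c = v/R = 0.02196/20.23 = 0.001086 m/d
t = L/v_c = 319/0.001086 = 293900 d
   = 293900/365 = 805 yr

805 years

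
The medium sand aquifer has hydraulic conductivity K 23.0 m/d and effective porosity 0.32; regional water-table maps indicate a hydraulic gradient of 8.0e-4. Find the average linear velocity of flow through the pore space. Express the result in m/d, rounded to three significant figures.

Specific discharge q = 23.0 × 8.0e-4 = 0.01840 m/d
Average linear velocity = 0.01840 / 0.32 = 0.05750 m/d

0.0575 m/d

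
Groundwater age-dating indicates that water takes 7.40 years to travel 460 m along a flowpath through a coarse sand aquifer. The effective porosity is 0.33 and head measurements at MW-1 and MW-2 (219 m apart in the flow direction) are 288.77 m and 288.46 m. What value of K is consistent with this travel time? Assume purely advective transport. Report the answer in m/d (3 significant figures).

Hydraulic gradient i = (288.77 − 288.46) / 219 = 0.31 / 219 = 0.001416
t = 7.40 years = 2701 d
v = L / t = 460 / 2701 = 0.1703 m/d
K = v · n / i = 0.1703 × 0.33 / 0.001416 = 39.7 m/d

39.7 m/d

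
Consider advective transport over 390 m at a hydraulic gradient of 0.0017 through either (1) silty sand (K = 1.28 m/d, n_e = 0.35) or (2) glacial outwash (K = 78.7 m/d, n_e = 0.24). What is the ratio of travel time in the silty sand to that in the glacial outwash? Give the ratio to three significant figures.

Unit 1 (silty sand): v = 1.28×0.0017/0.35 = 0.006217 m/d, t = 390/0.006217 = 62730 d
Unit 2 (glacial outwash): v = 78.7×0.0017/0.24 = 0.5575 m/d, t = 390/0.5575 = 699.6 d
t(silty sand) / t(glacial outwash) = 62730/699.6 = 89.7

89.7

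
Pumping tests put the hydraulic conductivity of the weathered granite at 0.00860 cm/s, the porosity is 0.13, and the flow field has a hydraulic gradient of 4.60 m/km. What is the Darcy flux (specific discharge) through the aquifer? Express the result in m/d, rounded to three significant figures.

K = 0.00860 cm/s × 864 = 7.430 m/d
q = Ki = 7.430 × 0.0046 = 0.03418 m/d

0.0342 m/d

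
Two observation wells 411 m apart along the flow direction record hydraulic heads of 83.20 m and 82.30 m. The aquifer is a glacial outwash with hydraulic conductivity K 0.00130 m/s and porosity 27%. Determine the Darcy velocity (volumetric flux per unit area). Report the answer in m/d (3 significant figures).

Hydraulic gradient i = (83.20 − 82.30) / 411 = 0.90 / 411 = 0.002190
K = 0.00130 m/s × 86400 s/d = 112.3 m/d
q = Ki = 112.3 × 0.002190 = 0.2460 m/d

0.246 m/d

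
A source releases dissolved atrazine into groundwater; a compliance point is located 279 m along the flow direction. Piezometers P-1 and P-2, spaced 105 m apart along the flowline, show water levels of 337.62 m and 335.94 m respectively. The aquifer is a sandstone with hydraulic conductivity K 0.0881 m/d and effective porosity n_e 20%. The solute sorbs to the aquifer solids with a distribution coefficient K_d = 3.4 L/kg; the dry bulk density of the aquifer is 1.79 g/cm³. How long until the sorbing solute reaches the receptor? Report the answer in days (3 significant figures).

Hydraulic gradient i = (337.62 − 335.94) / 105 = 1.68 / 105 = 0.01600
Specific discharge q = 0.0881 × 0.01600 = 0.001410 m/d
v_s = q/n_e = 0.001410/0.20 = 0.007048 m/d
Retardation R = 1 + ρ_b·K_d/n = 1 + 1.79×3.4/0.20 = 31.43
Contaminant velocity v_c = v/R = 0.007048/31.43 = 2.242e-4 m/d
t = L/v_c = 279/2.242e-4 = 1.244e6 d

1.24e6 days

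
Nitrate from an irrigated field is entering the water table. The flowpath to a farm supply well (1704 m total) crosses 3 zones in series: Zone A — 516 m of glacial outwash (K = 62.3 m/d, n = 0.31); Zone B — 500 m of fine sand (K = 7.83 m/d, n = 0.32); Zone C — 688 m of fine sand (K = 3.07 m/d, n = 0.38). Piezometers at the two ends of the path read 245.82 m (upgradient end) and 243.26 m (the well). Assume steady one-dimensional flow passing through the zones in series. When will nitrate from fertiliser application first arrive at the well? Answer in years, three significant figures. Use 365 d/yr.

184 years

Total head drop ΔH = 245.82 − 243.26 = 2.56 m
Steady 1-D flow in series ⇒ the Darcy flux q is identical in every zone and the zone head losses add (resistances L/K in series).
Σ(L/K) = 516/62.3 + 500/7.83 + 688/3.07 = 8.283 + 63.86 + 224.1 = 296.2 d
q = ΔH / Σ(L/K) = 2.56 / 296.2 = 0.008642 m/d (same in every zone)
Zone A: v = q/n = 0.008642/0.31 = 0.02788 m/d → t_A = 516/0.02788 = 18510 d
Zone B: v = q/n = 0.008642/0.32 = 0.02700 m/d → t_B = 500/0.02700 = 18520 d
Zone C: v = q/n = 0.008642/0.38 = 0.02274 m/d → t_C = 688/0.02274 = 30250 d
Total t = 18510 + 18520 + 30250 = 67280 d
   = 67280 / 365 = 184 yr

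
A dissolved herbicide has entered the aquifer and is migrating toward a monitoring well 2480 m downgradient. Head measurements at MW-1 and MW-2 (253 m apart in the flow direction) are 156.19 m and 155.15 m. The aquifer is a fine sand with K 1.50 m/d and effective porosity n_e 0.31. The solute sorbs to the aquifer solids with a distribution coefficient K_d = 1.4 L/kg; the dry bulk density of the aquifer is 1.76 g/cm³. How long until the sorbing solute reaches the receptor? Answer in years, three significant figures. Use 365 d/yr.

3060 years

Hydraulic gradient i = (156.19 − 155.15) / 253 = 1.04 / 253 = 0.004111
q = Ki = 1.50 × 0.004111 = 0.006166 m/d
v_s = q/n_e = 0.006166/0.31 = 0.01989 m/d
Retardation R = 1 + ρ_b·K_d/n = 1 + 1.76×1.4/0.31 = 8.948
Contaminant velocity v_c = v/R = 0.01989/8.948 = 0.002223 m/d
t = L/v_c = 2480/0.002223 = 1.116e6 d
   = 1.116e6/365 = 3060 yr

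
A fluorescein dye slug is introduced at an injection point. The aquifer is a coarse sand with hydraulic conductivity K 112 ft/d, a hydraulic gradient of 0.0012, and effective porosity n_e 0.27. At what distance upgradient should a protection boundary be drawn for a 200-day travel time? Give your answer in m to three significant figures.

30.3 m

K = 112 ft/d × 0.3048 = 34.14 m/d
Darcy flux q = K·i = 34.14 × 0.0012 = 0.04097 m/d
Seepage velocity v = q / n = 0.04097 / 0.27 = 0.1517 m/d
L = v × T = 0.1517 × 200 = 30.34 m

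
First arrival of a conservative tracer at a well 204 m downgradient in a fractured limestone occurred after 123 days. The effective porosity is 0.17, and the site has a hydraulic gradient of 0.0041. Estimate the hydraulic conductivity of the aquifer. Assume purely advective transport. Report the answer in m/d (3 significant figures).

68.8 m/d

v = L / t = 204 / 123 = 1.659 m/d
K = v · n / i = 1.659 × 0.17 / 0.0041 = 68.8 m/d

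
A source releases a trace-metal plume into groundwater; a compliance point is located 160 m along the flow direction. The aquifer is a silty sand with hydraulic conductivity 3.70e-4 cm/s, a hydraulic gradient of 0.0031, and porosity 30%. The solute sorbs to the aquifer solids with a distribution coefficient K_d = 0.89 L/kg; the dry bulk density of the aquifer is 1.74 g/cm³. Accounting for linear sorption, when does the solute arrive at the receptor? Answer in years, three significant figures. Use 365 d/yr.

818 years

K = 3.70e-4 cm/s × 864 = 0.3197 m/d
Darcy flux q = K·i = 0.3197 × 0.0031 = 9.910e-4 m/d
v_s = q/n_e = 9.910e-4/0.30 = 0.003303 m/d
Retardation R = 1 + ρ_b·K_d/n = 1 + 1.74×0.89/0.30 = 6.162
Contaminant velocity v_c = v/R = 0.003303/6.162 = 5.361e-4 m/d
t = L/v_c = 160/5.361e-4 = 298500 d
   = 298500/365 = 818 yr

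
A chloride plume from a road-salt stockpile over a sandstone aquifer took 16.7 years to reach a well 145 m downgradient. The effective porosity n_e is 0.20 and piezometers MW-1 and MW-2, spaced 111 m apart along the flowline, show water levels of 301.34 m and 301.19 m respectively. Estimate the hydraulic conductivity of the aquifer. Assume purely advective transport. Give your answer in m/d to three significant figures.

Hydraulic gradient i = (301.34 − 301.19) / 111 = 0.15 / 111 = 0.001351
t = 16.7 years = 6096 d
v = L / t = 145 / 6096 = 0.02379 m/d
K = v · n / i = 0.02379 × 0.20 / 0.001351 = 3.52 m/d

3.52 m/d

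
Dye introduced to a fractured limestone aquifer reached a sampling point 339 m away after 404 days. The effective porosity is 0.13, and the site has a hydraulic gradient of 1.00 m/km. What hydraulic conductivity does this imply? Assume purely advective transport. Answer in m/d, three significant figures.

v = L / t = 339 / 404 = 0.8391 m/d
K = v · n / i = 0.8391 × 0.13 / 0.0010 = 109 m/d

109 m/d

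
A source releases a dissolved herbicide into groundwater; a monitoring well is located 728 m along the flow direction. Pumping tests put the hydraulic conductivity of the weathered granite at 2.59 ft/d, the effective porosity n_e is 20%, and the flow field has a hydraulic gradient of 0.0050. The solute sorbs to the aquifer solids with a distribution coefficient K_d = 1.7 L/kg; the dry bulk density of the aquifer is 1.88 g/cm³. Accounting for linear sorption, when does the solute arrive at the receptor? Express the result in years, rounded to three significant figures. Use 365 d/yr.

1720 years

K = 2.59 ft/d × 0.3048 = 0.7894 m/d
q = Ki = 0.7894 × 0.0050 = 0.003947 m/d
Average linear velocity = 0.003947 / 0.20 = 0.01974 m/d
Retardation R = 1 + ρ_b·K_d/n = 1 + 1.88×1.7/0.20 = 16.98
Contaminant velocity v_c = v/R = 0.01974/16.98 = 0.001162 m/d
t = L/v_c = 728/0.001162 = 626300 d
   = 626300/365 = 1720 yr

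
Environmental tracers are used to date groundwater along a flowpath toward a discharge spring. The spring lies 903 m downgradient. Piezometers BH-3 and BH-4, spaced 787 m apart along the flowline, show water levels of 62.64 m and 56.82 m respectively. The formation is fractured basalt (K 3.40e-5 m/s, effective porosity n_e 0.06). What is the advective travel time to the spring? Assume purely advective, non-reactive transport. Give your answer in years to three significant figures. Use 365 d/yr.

6.83 years

Hydraulic gradient i = (62.64 − 56.82) / 787 = 5.82 / 787 = 0.007395
K = 3.40e-5 m/s × 86400 s/d = 2.938 m/d
q = Ki = 2.938 × 0.007395 = 0.02172 m/d
Seepage velocity v = q / n = 0.02172 / 0.06 = 0.3621 m/d
t = L / v = 903 / 0.3621 = 2494 d
   = 2494 / 365 = 6.83 yr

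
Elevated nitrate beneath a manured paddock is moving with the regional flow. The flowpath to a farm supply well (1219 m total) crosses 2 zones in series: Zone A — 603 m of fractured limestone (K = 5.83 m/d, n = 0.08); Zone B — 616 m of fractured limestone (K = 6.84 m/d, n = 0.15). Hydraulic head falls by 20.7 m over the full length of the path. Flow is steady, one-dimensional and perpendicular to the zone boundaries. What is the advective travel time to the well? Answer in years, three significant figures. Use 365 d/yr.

Steady 1-D flow in series ⇒ the Darcy flux q is identical in every zone and the zone head losses add (resistances L/K in series).
Σ(L/K) = 603/5.83 + 616/6.84 = 103.4 + 90.06 = 193.5 d
q = ΔH / Σ(L/K) = 20.7 / 193.5 = 0.1070 m/d (same in every zone)
Zone A: v = q/n = 0.1070/0.08 = 1.337 m/d → t_A = 603/1.337 = 450.9 d
Zone B: v = q/n = 0.1070/0.15 = 0.7132 m/d → t_B = 616/0.7132 = 863.7 d
Total t = 450.9 + 863.7 = 1315 d
   = 1315 / 365 = 3.60 yr

3.60 years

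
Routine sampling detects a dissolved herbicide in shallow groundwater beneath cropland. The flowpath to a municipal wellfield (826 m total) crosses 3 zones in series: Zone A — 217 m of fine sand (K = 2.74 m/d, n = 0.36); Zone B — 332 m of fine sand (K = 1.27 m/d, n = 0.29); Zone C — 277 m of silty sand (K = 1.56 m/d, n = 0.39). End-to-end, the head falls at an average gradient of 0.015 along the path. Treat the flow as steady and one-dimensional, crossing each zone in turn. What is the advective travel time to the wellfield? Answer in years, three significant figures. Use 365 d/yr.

32.4 years

Continuity: the same q passes through each zone, so ΔH = q·Σ(L_j/K_j) — the zones act as resistances in series.
Σ(L/K) = 217/2.74 + 332/1.27 + 277/1.56 = 79.20 + 261.4 + 177.6 = 518.2 d
K_eq = L_total / Σ(L/K) = 826 / 518.2 = 1.594 m/d
q = K_eq · i = 1.594 × 0.015 = 0.02391 m/d (same in every zone)
Zone A: v = q/n = 0.02391/0.36 = 0.06642 m/d → t_A = 217/0.06642 = 3267 d
Zone B: v = q/n = 0.02391/0.29 = 0.08245 m/d → t_B = 332/0.08245 = 4027 d
Zone C: v = q/n = 0.02391/0.39 = 0.06131 m/d → t_C = 277/0.06131 = 4518 d
Total t = 3267 + 4027 + 4518 = 11810 d
   = 11810 / 365 = 32.4 yr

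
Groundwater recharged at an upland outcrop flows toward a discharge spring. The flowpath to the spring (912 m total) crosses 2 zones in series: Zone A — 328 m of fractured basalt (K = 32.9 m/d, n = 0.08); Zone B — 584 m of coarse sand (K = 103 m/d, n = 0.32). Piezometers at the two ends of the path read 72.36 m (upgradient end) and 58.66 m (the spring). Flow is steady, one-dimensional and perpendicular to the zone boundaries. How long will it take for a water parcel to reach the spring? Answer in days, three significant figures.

243 days

Total head drop ΔH = 72.36 − 58.66 = 13.70 m
Steady 1-D flow in series ⇒ the Darcy flux q is identical in every zone and the zone head losses add (resistances L/K in series).
Σ(L/K) = 328/32.9 + 584/103 = 9.970 + 5.670 = 15.64 d
q = ΔH / Σ(L/K) = 13.70 / 15.64 = 0.8760 m/d (same in every zone)
Zone A: v = q/n = 0.8760/0.08 = 10.95 m/d → t_A = 328/10.95 = 29.95 d
Zone B: v = q/n = 0.8760/0.32 = 2.737 m/d → t_B = 584/2.737 = 213.3 d
Total t = 29.95 + 213.3 = 243.3 d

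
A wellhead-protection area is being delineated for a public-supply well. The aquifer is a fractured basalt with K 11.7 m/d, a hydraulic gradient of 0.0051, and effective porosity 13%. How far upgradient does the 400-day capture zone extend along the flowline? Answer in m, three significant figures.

q = Ki = 11.7 × 0.0051 = 0.05967 m/d
v_s = q/n_e = 0.05967/0.13 = 0.4590 m/d
L = v × T = 0.4590 × 400 = 183.6 m

184 m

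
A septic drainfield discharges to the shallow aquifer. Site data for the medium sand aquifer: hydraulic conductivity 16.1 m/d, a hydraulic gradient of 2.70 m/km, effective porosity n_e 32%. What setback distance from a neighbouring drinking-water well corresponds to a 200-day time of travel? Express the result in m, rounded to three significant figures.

q = Ki = 16.1 × 0.0027 = 0.04347 m/d
v = Ki/n = 16.1·0.0027/0.32 = 0.1358 m/d
L = v × T = 0.1358 × 200 = 27.17 m

27.2 m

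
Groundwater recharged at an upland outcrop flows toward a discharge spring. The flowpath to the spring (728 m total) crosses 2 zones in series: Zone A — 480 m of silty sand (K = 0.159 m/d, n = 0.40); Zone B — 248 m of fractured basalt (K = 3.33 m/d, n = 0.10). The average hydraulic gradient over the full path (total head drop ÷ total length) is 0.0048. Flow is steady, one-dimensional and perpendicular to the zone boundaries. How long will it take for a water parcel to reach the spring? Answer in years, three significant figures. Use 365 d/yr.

526 years

For zones in series the flux q is common to all zones; the equivalent conductivity is the harmonic (thickness-weighted) mean, K_eq = L_total / Σ(L_j/K_j).
Σ(L/K) = 480/0.159 + 248/3.33 = 3019 + 74.47 = 3093 d
K_eq = L_total / Σ(L/K) = 728 / 3093 = 0.2353 m/d
q = K_eq · i = 0.2353 × 0.0048 = 0.001130 m/d (same in every zone)
Zone A: v = q/n = 0.001130/0.40 = 0.002824 m/d → t_A = 480/0.002824 = 170000 d
Zone B: v = q/n = 0.001130/0.10 = 0.01130 m/d → t_B = 248/0.01130 = 21950 d
Total t = 170000 + 21950 = 191900 d
   = 191900 / 365 = 526 yr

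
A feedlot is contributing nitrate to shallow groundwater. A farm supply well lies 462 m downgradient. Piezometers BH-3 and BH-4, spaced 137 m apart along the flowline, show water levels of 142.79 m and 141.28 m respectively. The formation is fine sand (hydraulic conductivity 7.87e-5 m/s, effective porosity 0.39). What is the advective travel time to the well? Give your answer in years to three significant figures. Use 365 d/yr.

Hydraulic gradient i = (142.79 − 141.28) / 137 = 1.51 / 137 = 0.01102
K = 7.87e-5 m/s × 86400 s/d = 6.800 m/d
Specific discharge q = 6.800 × 0.01102 = 0.07495 m/d
v = Ki/n = 6.800·0.01102/0.39 = 0.1922 m/d
t = L / v = 462 / 0.1922 = 2404 d
   = 2404 / 365 = 6.59 yr

6.59 years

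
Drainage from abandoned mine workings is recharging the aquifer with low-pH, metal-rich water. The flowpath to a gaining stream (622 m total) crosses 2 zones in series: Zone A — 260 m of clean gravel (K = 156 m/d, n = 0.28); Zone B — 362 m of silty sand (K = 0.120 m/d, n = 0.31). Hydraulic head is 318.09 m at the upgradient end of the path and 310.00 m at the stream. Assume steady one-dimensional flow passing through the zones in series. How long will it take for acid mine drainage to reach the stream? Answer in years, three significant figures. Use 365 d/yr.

189 years

Total head drop ΔH = 318.09 − 310.00 = 8.09 m
Steady 1-D flow in series ⇒ the Darcy flux q is identical in every zone and the zone head losses add (resistances L/K in series).
Σ(L/K) = 260/156 + 362/0.120 = 1.667 + 3017 = 3018 d
q = ΔH / Σ(L/K) = 8.09 / 3018 = 0.002680 m/d (same in every zone)
Zone A: v = q/n = 0.002680/0.28 = 0.009572 m/d → t_A = 260/0.009572 = 27160 d
Zone B: v = q/n = 0.002680/0.31 = 0.008646 m/d → t_B = 362/0.008646 = 41870 d
Total t = 27160 + 41870 = 69030 d
   = 69030 / 365 = 189 yr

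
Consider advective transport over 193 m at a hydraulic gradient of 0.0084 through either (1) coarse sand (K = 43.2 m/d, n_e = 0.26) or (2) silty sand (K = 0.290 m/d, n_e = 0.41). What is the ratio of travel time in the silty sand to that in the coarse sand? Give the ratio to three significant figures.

235

Unit 1 (coarse sand): v = 43.2×0.0084/0.26 = 1.396 m/d, t = 193/1.396 = 138.3 d
Unit 2 (silty sand): v = 0.290×0.0084/0.41 = 0.005941 m/d, t = 193/0.005941 = 32480 d
t(silty sand) / t(coarse sand) = 32480/138.3 = 235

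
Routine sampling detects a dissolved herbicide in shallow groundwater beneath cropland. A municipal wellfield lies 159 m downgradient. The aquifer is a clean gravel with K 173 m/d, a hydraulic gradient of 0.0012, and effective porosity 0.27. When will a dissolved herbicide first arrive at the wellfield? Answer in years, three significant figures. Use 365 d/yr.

0.567 years

Darcy flux q = K·i = 173 × 0.0012 = 0.2076 m/d
Seepage velocity v = q / n = 0.2076 / 0.27 = 0.7689 m/d
t = L / v = 159 / 0.7689 = 206.8 d
   = 206.8 / 365 = 0.567 yr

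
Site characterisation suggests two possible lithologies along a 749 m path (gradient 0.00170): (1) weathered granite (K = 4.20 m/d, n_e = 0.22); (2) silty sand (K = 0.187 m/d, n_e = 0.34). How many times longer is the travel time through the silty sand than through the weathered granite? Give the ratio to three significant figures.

Unit 1 (weathered granite): v = 4.20×0.0017/0.22 = 0.03245 m/d, t = 749/0.03245 = 23080 d
Unit 2 (silty sand): v = 0.187×0.0017/0.34 = 9.350e-4 m/d, t = 749/9.350e-4 = 801100 d
t(silty sand) / t(weathered granite) = 801100/23080 = 34.7

34.7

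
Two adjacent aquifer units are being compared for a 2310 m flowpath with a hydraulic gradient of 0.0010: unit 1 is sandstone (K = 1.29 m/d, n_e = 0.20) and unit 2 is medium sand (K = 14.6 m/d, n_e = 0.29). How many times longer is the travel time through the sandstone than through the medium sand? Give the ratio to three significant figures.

Unit 1 (sandstone): v = 1.29×0.0010/0.20 = 0.006450 m/d, t = 2310/0.006450 = 358100 d
Unit 2 (medium sand): v = 14.6×0.0010/0.29 = 0.05034 m/d, t = 2310/0.05034 = 45880 d
t(sandstone) / t(medium sand) = 358100/45880 = 7.81

7.81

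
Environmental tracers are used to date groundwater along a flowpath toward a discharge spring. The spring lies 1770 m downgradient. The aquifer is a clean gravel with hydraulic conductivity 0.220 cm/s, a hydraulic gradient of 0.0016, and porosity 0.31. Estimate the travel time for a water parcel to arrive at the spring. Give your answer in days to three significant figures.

K = 0.220 cm/s × 864 = 190.1 m/d
Specific discharge q = 190.1 × 0.0016 = 0.3041 m/d
Average linear velocity = 0.3041 / 0.31 = 0.9811 m/d
t = L / v = 1770 / 0.9811 = 1804 d

1800 days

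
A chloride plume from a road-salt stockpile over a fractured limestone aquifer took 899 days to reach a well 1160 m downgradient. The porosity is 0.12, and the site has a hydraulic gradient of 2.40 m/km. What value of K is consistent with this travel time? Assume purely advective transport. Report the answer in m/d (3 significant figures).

v = L / t = 1160 / 899 = 1.290 m/d
K = v · n / i = 1.290 × 0.12 / 0.0024 = 64.5 m/d

64.5 m/d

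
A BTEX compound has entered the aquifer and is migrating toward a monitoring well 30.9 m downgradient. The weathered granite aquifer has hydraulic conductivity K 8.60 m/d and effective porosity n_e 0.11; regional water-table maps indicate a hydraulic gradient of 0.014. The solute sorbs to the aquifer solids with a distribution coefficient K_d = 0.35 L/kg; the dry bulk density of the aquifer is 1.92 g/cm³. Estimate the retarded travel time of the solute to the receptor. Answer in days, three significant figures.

201 days

Darcy flux q = K·i = 8.60 × 0.014 = 0.1204 m/d
v = Ki/n = 8.60·0.014/0.11 = 1.095 m/d
Retardation R = 1 + ρ_b·K_d/n = 1 + 1.92×0.35/0.11 = 7.109
Contaminant velocity v_c = v/R = 1.095/7.109 = 0.1540 m/d
t = L/v_c = 30.9/0.1540 = 200.7 d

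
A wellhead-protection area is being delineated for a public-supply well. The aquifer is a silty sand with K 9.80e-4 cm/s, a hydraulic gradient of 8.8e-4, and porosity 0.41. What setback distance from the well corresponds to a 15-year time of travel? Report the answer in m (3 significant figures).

9.95 m

K = 9.80e-4 cm/s × 864 = 0.8467 m/d
Darcy flux q = K·i = 0.8467 × 8.8e-4 = 7.451e-4 m/d
Average linear velocity = 7.451e-4 / 0.41 = 0.001817 m/d
T = 15 yr × 365 = 5475 d
L = v × T = 0.001817 × 5475 = 9.950 m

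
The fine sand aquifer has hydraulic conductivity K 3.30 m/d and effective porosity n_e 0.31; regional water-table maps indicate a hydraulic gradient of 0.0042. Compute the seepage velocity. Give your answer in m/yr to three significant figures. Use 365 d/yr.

Specific discharge q = 3.30 × 0.0042 = 0.01386 m/d
v = Ki/n = 3.30·0.0042/0.31 = 0.04471 m/d
   = 0.04471 × 365 = 16.3 m/yr

16.3 m/yr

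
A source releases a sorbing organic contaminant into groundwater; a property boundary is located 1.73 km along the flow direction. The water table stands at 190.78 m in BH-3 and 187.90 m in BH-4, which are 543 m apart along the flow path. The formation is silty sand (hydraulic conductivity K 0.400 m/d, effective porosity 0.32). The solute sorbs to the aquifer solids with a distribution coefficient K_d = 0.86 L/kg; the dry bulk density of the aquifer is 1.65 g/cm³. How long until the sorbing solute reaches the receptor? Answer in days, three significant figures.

Hydraulic gradient i = (190.78 − 187.90) / 543 = 2.88 / 543 = 0.005304
q = Ki = 0.400 × 0.005304 = 0.002122 m/d
v = Ki/n = 0.400·0.005304/0.32 = 0.006630 m/d
Retardation R = 1 + ρ_b·K_d/n = 1 + 1.65×0.86/0.32 = 5.434
Contaminant velocity v_c = v/R = 0.006630/5.434 = 0.001220 m/d
L = 1.73 km = 1730 m
t = L/v_c = 1730/0.001220 = 1.418e6 d

1.42e6 days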